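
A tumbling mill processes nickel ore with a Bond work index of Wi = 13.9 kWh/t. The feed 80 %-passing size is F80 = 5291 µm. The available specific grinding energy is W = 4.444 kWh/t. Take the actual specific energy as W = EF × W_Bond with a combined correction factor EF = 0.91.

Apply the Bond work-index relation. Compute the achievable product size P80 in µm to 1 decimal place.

P80 = 418.5 µm

W_Bond = 10·Wi·(1/√P₈₀ − 1/√F₈₀)
W_Bond = W / EF = 4.444 / 0.91 = 4.8835 kWh/t
P80^-0.5 = F80^-0.5 + W_Bond/(10 Wi)
  = 4.8835/(10·13.9) + 1/√5291 = 0.035133 + 0.013748 = 0.048881
P80 = (1/0.048881)² = 20.4579² = 418.52 µm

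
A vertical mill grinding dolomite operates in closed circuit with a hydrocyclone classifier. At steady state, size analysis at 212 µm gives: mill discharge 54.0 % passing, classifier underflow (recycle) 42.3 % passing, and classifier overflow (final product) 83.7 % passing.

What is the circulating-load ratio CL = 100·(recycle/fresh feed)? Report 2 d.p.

CL = 253.85 %

Let r = R/F. Size balance at 212 µm:
Fd + Rd = Ru + Fo ⇒ R/F = (o−d)/(d−u)
r = (83.7 − 54.0)/(54.0 − 42.3) = 29.7/11.7 = 2.5385
CL = 100·r = 253.85 %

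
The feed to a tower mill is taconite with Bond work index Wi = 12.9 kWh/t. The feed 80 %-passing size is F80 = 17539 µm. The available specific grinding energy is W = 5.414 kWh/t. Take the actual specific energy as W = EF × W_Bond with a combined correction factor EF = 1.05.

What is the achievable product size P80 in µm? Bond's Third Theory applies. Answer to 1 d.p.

P80 = 442.8 µm

W_Bond = 10·Wi·(1/√P₈₀ − 1/√F₈₀)
W_Bond = W / EF = 5.414 / 1.05 = 5.1562 kWh/t
1/√P80 = 1/√F80 + W_Bond/(10·Wi)
  = 5.1562/(10·12.9) + 1/√17539 = 0.039970 + 0.007551 = 0.047521
P80 = (1/0.047521)² = 21.0432² = 442.82 µm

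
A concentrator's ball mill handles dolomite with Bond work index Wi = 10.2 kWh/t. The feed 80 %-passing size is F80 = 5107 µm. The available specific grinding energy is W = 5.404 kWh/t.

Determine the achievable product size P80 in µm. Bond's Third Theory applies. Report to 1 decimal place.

P80 = 222.9 µm

W = 10·Wi·[P80^(−½) − F80^(−½)]
⇒ 1/√P80 = W/(10·Wi) + 1/√F80
  = 5.4040/(10·10.2) + 1/√5107 = 0.052980 + 0.013993 = 0.066974
P80 = (1/0.066974)² = 14.9313² = 222.94 µm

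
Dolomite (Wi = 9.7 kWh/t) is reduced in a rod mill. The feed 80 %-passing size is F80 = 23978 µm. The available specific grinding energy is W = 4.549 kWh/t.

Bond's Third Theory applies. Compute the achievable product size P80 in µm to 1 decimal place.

W = 10 Wi (P80^-0.5 − F80^-0.5)
P80^-0.5 = F80^-0.5 + W/(10 Wi)
  = 4.5490/(10·9.7) + 1/√23978 = 0.046897 + 0.006458 = 0.053355
P80 = (1/0.053355)² = 18.7424² = 351.28 µm

P80 = 351.3 µm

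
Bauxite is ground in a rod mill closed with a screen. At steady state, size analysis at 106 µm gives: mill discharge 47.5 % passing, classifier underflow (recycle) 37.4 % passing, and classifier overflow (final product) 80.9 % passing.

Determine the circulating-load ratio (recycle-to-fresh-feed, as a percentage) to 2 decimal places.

Let r = R/F. Size balance at 106 µm:
(1+r)·d = r·u + o ⇒ r = (o−d)/(d−u)
r = (80.9 − 47.5)/(47.5 − 37.4) = 33.4/10.1 = 3.3069
CL = 100·r = 330.69 %

CL = 330.69 %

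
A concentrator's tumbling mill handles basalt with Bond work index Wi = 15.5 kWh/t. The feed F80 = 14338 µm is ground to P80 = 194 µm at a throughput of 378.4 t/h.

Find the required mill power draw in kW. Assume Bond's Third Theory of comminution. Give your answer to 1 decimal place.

W = 10·Wi·(P80^(-½) − F80^(-½))
W = 10·15.5·(1/√194 − 1/√14338) = 10·15.5·(0.063444) = 9.8339 kWh/t
Mill draw = 9.8339 × 378.4 = 3721.1 kW

P = 3721.1 kW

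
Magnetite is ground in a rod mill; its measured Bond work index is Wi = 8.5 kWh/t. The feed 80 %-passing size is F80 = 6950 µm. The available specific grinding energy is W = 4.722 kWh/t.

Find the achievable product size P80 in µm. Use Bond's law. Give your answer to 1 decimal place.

P80 = 219.2 µm

W_Bond = 10·Wi·(1/√P₈₀ − 1/√F₈₀)
1/√P80 = 1/√F80 + W/(10·Wi)
  = 4.7220/(10·8.5) + 1/√6950 = 0.055553 + 0.011995 = 0.067548
P80 = (1/0.067548)² = 14.8043² = 219.17 µm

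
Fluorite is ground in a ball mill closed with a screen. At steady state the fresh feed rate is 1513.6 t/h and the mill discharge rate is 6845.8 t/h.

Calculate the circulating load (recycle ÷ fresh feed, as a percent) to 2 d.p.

CL = 352.29 %

Mill node: discharge = fresh + recycle.
R = M − F = 6845.8 − 1513.6 = 5332.2 t/h
CL = 100·R/F = 100·5332.2/1513.6 = 352.29 %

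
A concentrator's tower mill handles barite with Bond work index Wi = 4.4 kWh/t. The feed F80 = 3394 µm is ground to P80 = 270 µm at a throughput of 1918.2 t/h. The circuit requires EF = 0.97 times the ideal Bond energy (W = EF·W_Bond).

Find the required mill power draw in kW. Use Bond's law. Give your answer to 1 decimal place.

P = 3577.1 kW

Bond: W = 10·Wi·(1/√P80 − 1/√F80)
W = 10·4.4·(1/√270 − 1/√3394) = 10·4.4·(0.043693) = 1.9225 kWh/t
Corrected W = EF·W_Bond = 0.97·1.9225 = 1.8648 kWh/t
P_mill = W·ṁ = 1.8648·1918.2 = 3577.1 kW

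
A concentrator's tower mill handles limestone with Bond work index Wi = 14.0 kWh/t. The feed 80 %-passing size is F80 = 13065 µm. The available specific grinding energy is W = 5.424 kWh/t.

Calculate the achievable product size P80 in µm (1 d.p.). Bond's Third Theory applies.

W = 10·Wi·[P80^(−½) − F80^(−½)]
⇒ 1/√P80 = W/(10·Wi) + 1/√F80
  = 5.4240/(10·14.0) + 1/√13065 = 0.038743 + 0.008749 = 0.047492
P80 = (1/0.047492)² = 21.0564² = 443.37 µm

P80 = 443.4 µm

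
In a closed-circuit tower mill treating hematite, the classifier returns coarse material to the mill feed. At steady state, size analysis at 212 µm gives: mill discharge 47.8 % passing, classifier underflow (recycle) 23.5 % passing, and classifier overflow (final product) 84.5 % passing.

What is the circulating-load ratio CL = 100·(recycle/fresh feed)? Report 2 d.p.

Classifier node, passing 212 µm:
(1+r)·d = r·u + o ⇒ r = (o−d)/(d−u)
r = (84.5 − 47.8)/(47.8 − 23.5) = 36.7/24.3 = 1.5103
CL = 100·r = 151.03 %

CL = 151.03 %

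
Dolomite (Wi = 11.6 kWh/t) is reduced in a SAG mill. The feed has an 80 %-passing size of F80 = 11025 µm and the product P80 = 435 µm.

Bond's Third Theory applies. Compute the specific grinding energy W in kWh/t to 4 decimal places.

W = 10·Wi·[P80^(−½) − F80^(−½)]
1/√435 = 0.047946;  1/√11025 = 0.009524
W = 10·11.6·(0.047946 − 0.009524) = 4.4570 kWh/t

W = 4.4570 kWh/t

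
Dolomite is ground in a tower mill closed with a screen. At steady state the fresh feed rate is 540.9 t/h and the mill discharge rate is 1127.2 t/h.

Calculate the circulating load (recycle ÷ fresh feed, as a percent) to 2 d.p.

Mill node: discharge = fresh + recycle.
R = M − F = 1127.2 − 540.9 = 586.3 t/h
CL = 100·R/F = 100·586.3/540.9 = 108.39 %

CL = 108.39 %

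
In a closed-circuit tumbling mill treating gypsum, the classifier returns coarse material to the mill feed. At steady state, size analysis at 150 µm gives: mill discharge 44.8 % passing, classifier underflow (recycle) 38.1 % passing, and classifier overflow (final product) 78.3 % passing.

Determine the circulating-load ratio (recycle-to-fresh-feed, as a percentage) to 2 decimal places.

Let r = R/F. Size balance at 150 µm:
r = (o − d)/(d − u)
r = (78.3 − 44.8)/(44.8 − 38.1) = 33.5/6.7 = 5.0000
CL = 100·r = 500.00 %

CL = 500.00 %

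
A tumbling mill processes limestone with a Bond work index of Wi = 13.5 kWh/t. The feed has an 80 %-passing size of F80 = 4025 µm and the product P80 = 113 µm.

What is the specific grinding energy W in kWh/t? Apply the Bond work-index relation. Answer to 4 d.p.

W = 10 Wi / √P80 − 10 Wi / √F80
1/√113 = 0.094072;  1/√4025 = 0.015762
W = 10·13.5·(0.094072 − 0.015762) = 10.5718 kWh/t

W = 10.5718 kWh/t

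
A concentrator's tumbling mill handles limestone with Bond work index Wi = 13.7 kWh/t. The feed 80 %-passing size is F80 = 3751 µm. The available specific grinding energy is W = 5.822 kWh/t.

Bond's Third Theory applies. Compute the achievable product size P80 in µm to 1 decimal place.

P80 = 289.0 µm

W = 10 Wi (P80^-0.5 − F80^-0.5)
⇒ 1/√P80 = W/(10 Wi) + 1/√F80
  = 5.8220/(10·13.7) + 1/√3751 = 0.042496 + 0.016328 = 0.058824
P80 = (1/0.058824)² = 16.9998² = 288.99 µm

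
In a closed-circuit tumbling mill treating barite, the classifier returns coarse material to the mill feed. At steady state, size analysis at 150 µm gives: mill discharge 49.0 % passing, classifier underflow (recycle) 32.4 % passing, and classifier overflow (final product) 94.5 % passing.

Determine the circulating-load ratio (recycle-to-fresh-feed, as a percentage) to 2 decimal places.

Classifier node, passing 150 µm:
d + r·d = r·u + o → r(d−u) = o−d
r = (94.5 − 49.0)/(49.0 − 32.4) = 45.5/16.6 = 2.7410
CL = 100·r = 274.10 %

CL = 274.10 %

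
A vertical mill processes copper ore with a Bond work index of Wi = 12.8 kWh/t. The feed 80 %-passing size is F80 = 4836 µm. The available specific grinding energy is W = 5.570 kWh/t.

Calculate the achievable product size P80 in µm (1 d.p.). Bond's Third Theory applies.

P80 = 298.3 µm

W = 10·Wi·[P80^(−½) − F80^(−½)]
P80^-0.5 = F80^-0.5 + W/(10 Wi)
  = 5.5700/(10·12.8) + 1/√4836 = 0.043516 + 0.014380 = 0.057896
P80 = (1/0.057896)² = 17.2725² = 298.34 µm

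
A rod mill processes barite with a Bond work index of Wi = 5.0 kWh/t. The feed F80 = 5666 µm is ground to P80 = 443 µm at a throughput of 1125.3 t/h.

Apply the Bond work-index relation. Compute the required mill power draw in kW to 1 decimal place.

W_Bond = 10·Wi·(1/√P₈₀ − 1/√F₈₀)
W = 10·5.0·(1/√443 − 1/√5666) = 10·5.0·(0.034226) = 1.7113 kWh/t
Power = W × throughput = 1.7113 kWh/t × 1125.3 t/h = 1925.8 kW

P = 1925.8 kW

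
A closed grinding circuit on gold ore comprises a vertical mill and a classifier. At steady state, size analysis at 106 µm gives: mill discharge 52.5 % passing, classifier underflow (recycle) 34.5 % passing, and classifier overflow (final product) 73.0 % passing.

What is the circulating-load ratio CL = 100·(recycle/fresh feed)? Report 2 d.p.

CL = 113.89 %

Let r = R/F. Size balance at 106 µm:
(1+r)d = ru + o → r = (o−d)/(d−u)
r = (73.0 − 52.5)/(52.5 − 34.5) = 20.5/18.0 = 1.1389
CL = 100·r = 113.89 %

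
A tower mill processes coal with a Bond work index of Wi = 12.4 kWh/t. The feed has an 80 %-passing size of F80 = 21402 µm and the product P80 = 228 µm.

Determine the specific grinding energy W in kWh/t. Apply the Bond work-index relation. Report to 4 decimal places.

W = 10·Wi·(P80^(-½) − F80^(-½))
1/√228 = 0.066227;  1/√21402 = 0.006836
W = 10·12.4·(0.066227 − 0.006836) = 7.3645 kWh/t

W = 7.3645 kWh/t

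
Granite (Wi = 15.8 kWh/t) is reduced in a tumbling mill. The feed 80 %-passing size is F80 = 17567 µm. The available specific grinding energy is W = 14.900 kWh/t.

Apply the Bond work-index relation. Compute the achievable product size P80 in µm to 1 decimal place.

W = 10 Wi / √P80 − 10 Wi / √F80
P80^(−½) = W/(10 Wi) + F80^(−½)
  = 14.9000/(10·15.8) + 1/√17567 = 0.094304 + 0.007545 = 0.101849
P80 = (1/0.101849)² = 9.8185² = 96.40 µm

P80 = 96.4 µm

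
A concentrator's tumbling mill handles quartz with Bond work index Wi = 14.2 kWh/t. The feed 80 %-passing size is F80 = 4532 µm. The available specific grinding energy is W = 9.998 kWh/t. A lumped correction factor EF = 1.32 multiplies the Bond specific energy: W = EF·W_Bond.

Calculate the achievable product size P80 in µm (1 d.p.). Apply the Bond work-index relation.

P80 = 215.0 µm

W = 10 Wi / √P80 − 10 Wi / √F80
W_Bond = W / EF = 9.998 / 1.32 = 7.5742 kWh/t
⇒ 1/√P80 = W_Bond/(10·Wi) + 1/√F80
  = 7.5742/(10·14.2) + 1/√4532 = 0.053340 + 0.014854 = 0.068194
P80 = (1/0.068194)² = 14.6640² = 215.03 µm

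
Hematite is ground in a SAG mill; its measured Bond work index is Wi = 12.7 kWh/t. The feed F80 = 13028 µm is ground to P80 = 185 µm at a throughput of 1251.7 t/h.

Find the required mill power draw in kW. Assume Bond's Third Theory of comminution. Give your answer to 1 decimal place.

P = 10294.7 kW

W = 10·Wi·(P80^(-½) − F80^(-½))
W = 10·12.7·(1/√185 − 1/√13028) = 10·12.7·(0.064760) = 8.2246 kWh/t
Power = W × throughput = 8.2246 kWh/t × 1251.7 t/h = 10294.7 kW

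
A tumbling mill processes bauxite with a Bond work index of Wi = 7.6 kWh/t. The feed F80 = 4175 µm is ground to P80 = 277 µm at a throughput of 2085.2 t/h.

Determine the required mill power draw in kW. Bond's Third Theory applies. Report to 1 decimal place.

P = 7069.2 kW

W = 10·Wi·(P80^(-½) − F80^(-½))
W = 10·7.6·(1/√277 − 1/√4175) = 10·7.6·(0.044608) = 3.3902 kWh/t
P_mill = W·ṁ = 3.3902·2085.2 = 7069.2 kW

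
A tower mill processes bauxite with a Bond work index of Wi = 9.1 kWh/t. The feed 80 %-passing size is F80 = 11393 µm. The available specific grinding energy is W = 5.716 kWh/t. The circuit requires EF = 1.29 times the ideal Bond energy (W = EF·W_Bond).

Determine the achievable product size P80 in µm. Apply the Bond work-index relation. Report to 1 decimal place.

P80 = 296.6 µm

W = 10 Wi / √P80 − 10 Wi / √F80
W_Bond = W / EF = 5.716 / 1.29 = 4.4310 kWh/t
1/√P80 = 1/√F80 + W_Bond/(10·Wi)
  = 4.4310/(10·9.1) + 1/√11393 = 0.048692 + 0.009369 = 0.058061
P80 = (1/0.058061)² = 17.2232² = 296.64 µm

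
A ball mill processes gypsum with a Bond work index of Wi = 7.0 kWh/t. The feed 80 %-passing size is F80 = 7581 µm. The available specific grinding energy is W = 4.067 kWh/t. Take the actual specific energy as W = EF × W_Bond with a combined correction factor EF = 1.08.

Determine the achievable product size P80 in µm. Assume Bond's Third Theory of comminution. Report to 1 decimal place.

P80 = 234.6 µm

W = 10·Wi·(P80^(-½) − F80^(-½))
W_Bond = W / EF = 4.067 / 1.08 = 3.7657 kWh/t
1/√P80 = 1/√F80 + W_Bond/(10·Wi)
  = 3.7657/(10·7.0) + 1/√7581 = 0.053796 + 0.011485 = 0.065281
P80 = (1/0.065281)² = 15.3183² = 234.65 µm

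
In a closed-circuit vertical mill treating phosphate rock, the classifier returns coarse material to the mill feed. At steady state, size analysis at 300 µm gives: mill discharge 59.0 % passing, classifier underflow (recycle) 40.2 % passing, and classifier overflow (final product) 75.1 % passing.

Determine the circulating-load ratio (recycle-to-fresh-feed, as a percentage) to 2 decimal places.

CL = 85.64 %

Balance %-passing 300 µm (r = R/F):
(1+r)d = ru + o → r = (o−d)/(d−u)
r = (75.1 − 59.0)/(59.0 − 40.2) = 16.1/18.8 = 0.8564
CL = 100·r = 85.64 %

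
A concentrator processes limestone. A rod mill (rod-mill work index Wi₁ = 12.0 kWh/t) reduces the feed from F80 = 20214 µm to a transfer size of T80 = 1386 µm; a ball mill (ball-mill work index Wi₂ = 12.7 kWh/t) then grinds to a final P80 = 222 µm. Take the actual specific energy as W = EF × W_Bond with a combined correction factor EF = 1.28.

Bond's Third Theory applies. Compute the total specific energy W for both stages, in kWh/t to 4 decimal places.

W = 10·Wi·[P80^(−½) − F80^(−½)]
Stage 1 (20214→1386 µm, Wi₁=12.0): W₁ = 10·12.0·(0.026861 − 0.007034) = 2.3793 kWh/t
Stage 2 (1386→222 µm, Wi₂=12.7): W₂ = 10·12.7·(0.067116 − 0.026861) = 5.1124 kWh/t
W = W₁ + W₂ = 2.3793 + 5.1124 = 7.4916 kWh/t
With EF = 1.28: W = 7.4916·1.28 = 9.5893 kWh/t

W = 9.5893 kWh/t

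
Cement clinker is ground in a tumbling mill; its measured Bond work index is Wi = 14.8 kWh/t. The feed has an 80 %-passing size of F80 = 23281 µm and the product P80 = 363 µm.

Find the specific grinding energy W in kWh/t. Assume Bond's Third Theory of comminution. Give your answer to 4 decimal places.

W_Bond = 10·Wi·(1/√P₈₀ − 1/√F₈₀)
1/√363 = 0.052486;  1/√23281 = 0.006554
W = 10·14.8·(0.052486 − 0.006554) = 6.7980 kWh/t

W = 6.7980 kWh/t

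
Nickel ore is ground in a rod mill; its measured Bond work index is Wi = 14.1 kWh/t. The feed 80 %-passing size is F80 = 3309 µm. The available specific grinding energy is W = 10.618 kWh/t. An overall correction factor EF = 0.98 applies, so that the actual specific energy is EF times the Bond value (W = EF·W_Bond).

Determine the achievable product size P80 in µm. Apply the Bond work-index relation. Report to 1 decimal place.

W_Bond = 10·Wi·(1/√P₈₀ − 1/√F₈₀)
W_Bond = W / EF = 10.618 / 0.98 = 10.8347 kWh/t
1/√P80 = 1/√F80 + W_Bond/(10·Wi)
  = 10.8347/(10·14.1) + 1/√3309 = 0.076842 + 0.017384 = 0.094226
P80 = (1/0.094226)² = 10.6128² = 112.63 µm

P80 = 112.6 µm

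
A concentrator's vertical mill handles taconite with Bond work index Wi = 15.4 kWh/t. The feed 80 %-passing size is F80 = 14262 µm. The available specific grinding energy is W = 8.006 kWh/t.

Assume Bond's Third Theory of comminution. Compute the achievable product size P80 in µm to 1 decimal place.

P80 = 274.5 µm

W_Bond = 10·Wi·(1/√P₈₀ − 1/√F₈₀)
P80^-0.5 = F80^-0.5 + W/(10 Wi)
  = 8.0060/(10·15.4) + 1/√14262 = 0.051987 + 0.008374 = 0.060361
P80 = (1/0.060361)² = 16.5671² = 274.47 µm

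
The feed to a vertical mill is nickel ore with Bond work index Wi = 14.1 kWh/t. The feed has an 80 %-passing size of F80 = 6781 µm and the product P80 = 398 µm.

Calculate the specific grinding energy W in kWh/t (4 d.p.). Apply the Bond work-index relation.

W = 10·Wi·(P80^(-½) − F80^(-½))
1/√398 = 0.050125;  1/√6781 = 0.012144
W = 10·14.1·(0.050125 − 0.012144) = 5.3554 kWh/t

W = 5.3554 kWh/t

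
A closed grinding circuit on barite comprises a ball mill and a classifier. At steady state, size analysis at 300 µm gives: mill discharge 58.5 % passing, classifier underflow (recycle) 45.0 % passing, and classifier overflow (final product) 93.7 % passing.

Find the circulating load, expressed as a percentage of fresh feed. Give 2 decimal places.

Two-product formula at 300 µm:
Fd + Rd = Ru + Fo ⇒ R/F = (o−d)/(d−u)
r = (93.7 − 58.5)/(58.5 − 45.0) = 35.2/13.5 = 2.6074
CL = 100·r = 260.74 %

CL = 260.74 %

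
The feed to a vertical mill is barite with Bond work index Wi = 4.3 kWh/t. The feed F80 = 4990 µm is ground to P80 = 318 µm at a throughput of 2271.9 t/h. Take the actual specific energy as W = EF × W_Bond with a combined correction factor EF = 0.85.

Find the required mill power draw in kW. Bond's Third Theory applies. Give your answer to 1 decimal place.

W = 10·Wi·[P80^(−½) − F80^(−½)]
W = 10·4.3·(1/√318 − 1/√4990) = 10·4.3·(0.041921) = 1.8026 kWh/t
Corrected W = EF·W_Bond = 0.85·1.8026 = 1.5322 kWh/t
Power = W × throughput = 1.5322 kWh/t × 2271.9 t/h = 3481.0 kW

P = 3481.0 kW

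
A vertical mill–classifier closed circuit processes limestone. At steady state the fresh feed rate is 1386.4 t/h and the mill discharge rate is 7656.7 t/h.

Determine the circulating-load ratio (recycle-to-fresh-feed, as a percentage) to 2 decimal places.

CL = 452.27 %

M = F + R at steady state, so:
R = M − F = 7656.7 − 1386.4 = 6270.3 t/h
CL = 100·R/F = 100·6270.3/1386.4 = 452.27 %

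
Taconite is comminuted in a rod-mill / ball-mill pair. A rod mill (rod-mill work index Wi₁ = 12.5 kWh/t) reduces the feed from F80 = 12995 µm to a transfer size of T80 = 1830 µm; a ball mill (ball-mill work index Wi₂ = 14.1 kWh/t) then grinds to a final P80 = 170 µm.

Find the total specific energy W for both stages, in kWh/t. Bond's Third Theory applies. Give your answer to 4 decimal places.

W = 10 Wi (P80^-0.5 − F80^-0.5)
Stage 1 (12995→1830 µm, Wi₁=12.5): W₁ = 10·12.5·(0.023376 − 0.008772) = 1.8255 kWh/t
Stage 2 (1830→170 µm, Wi₂=14.1): W₂ = 10·14.1·(0.076696 − 0.023376) = 7.5182 kWh/t
W = W₁ + W₂ = 1.8255 + 7.5182 = 9.3437 kWh/t

W = 9.3437 kWh/t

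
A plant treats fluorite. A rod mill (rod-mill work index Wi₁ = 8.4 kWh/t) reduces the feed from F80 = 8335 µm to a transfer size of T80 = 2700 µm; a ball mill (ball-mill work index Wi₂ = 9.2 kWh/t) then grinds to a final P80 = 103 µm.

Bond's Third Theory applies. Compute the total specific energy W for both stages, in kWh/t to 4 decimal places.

W = 10·Wi·[P80^(−½) − F80^(−½)]
Stage 1 (8335→2700 µm, Wi₁=8.4): W₁ = 10·8.4·(0.019245 − 0.010953) = 0.6965 kWh/t
Stage 2 (2700→103 µm, Wi₂=9.2): W₂ = 10·9.2·(0.098533 − 0.019245) = 7.2945 kWh/t
W = W₁ + W₂ = 0.6965 + 7.2945 = 7.9910 kWh/t

W = 7.9910 kWh/t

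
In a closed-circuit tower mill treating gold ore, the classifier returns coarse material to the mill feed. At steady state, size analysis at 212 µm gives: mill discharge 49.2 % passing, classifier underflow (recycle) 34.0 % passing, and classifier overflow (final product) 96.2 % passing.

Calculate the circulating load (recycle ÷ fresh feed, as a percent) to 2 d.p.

Mass balance on the −212 µm fraction:
(1+r)d = ru + o → r = (o−d)/(d−u)
r = (96.2 − 49.2)/(49.2 − 34.0) = 47.0/15.2 = 3.0921
CL = 100·r = 309.21 %

CL = 309.21 %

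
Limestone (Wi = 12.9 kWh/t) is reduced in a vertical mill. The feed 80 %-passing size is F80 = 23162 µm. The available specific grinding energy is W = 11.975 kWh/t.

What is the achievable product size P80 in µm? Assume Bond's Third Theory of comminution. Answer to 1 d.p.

W_Bond = 10·Wi·(1/√P₈₀ − 1/√F₈₀)
1/√P80 = 1/√F80 + W/(10·Wi)
  = 11.9750/(10·12.9) + 1/√23162 = 0.092829 + 0.006571 = 0.099400
P80 = (1/0.099400)² = 10.0603² = 101.21 µm

P80 = 101.2 µm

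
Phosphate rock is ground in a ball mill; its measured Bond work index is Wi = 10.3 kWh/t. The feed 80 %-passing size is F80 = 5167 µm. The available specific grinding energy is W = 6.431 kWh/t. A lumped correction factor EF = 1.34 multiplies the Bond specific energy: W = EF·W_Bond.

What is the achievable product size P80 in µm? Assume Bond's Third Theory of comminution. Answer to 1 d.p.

W_Bond = 10·Wi·(1/√P₈₀ − 1/√F₈₀)
W_Bond = W / EF = 6.431 / 1.34 = 4.7993 kWh/t
⇒ 1/√P80 = W_Bond/(10·Wi) + 1/√F80
  = 4.7993/(10·10.3) + 1/√5167 = 0.046595 + 0.013912 = 0.060506
P80 = (1/0.060506)² = 16.5272² = 273.15 µm

P80 = 273.1 µm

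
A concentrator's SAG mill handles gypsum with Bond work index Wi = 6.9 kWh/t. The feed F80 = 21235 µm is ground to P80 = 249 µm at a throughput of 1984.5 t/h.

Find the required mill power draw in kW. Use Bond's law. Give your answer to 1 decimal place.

P = 7738.0 kW

W = 10 Wi / √P80 − 10 Wi / √F80
W = 10·6.9·(1/√249 − 1/√21235) = 10·6.9·(0.056510) = 3.8992 kWh/t
P = W·T = 3.8992·1984.5 = 7738.0 kW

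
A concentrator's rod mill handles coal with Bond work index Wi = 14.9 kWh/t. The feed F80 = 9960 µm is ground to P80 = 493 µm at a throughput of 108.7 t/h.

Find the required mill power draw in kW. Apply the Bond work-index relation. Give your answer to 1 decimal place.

P = 567.2 kW

Bond:  W = 10 Wi (1/√P − 1/√F)
W = 10·14.9·(1/√493 − 1/√9960) = 10·14.9·(0.035018) = 5.2176 kWh/t
Power = W × throughput = 5.2176 kWh/t × 108.7 t/h = 567.2 kW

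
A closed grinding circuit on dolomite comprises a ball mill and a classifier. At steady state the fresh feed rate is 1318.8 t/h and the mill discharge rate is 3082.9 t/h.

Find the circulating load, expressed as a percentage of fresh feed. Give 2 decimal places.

Steady state: M = F + R.
R = M − F = 3082.9 − 1318.8 = 1764.1 t/h
CL = 100·R/F = 100·1764.1/1318.8 = 133.77 %

CL = 133.77 %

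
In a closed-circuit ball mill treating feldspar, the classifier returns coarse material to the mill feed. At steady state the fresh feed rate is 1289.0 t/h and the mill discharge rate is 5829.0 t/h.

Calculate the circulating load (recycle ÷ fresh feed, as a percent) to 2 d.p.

Mill node: discharge = fresh + recycle.
R = M − F = 5829.0 − 1289.0 = 4540.0 t/h
CL = 100·R/F = 100·4540.0/1289.0 = 352.21 %

CL = 352.21 %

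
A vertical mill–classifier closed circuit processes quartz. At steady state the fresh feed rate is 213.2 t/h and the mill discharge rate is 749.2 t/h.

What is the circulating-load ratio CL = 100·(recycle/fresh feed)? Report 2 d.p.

Discharge = new feed + return, hence
R = M − F = 749.2 − 213.2 = 536.0 t/h
CL = 100·R/F = 100·536.0/213.2 = 251.41 %

CL = 251.41 %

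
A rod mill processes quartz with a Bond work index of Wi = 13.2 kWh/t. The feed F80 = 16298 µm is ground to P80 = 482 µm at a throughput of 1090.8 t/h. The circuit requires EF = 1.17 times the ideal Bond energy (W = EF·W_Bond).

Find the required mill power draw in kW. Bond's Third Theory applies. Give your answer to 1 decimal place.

P = 6353.7 kW

Bond:  W = 10 Wi (1/√P − 1/√F)
W = 10·13.2·(1/√482 − 1/√16298) = 10·13.2·(0.037716) = 4.9785 kWh/t
Apply correction: 4.9785 × 1.17 = 5.8248 kWh/t
P = W·T = 5.8248·1090.8 = 6353.7 kW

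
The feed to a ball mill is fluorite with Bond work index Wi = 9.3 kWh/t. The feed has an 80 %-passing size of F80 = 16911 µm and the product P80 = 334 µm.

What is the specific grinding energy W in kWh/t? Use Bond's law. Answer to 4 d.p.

W = 4.3736 kWh/t

W = 10·Wi·(P80^(-½) − F80^(-½))
1/√334 = 0.054718;  1/√16911 = 0.007690
W = 10·9.3·(0.054718 − 0.007690) = 4.3736 kWh/t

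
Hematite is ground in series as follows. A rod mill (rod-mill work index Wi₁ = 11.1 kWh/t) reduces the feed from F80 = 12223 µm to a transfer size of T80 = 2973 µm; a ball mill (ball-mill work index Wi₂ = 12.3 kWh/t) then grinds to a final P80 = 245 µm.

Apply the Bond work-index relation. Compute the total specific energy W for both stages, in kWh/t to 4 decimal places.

W = 6.6341 kWh/t

W_Bond = 10·Wi·(1/√P₈₀ − 1/√F₈₀)
Stage 1 (12223→2973 µm, Wi₁=11.1): W₁ = 10·11.1·(0.018340 − 0.009045) = 1.0318 kWh/t
Stage 2 (2973→245 µm, Wi₂=12.3): W₂ = 10·12.3·(0.063888 − 0.018340) = 5.6023 kWh/t
W = W₁ + W₂ = 1.0318 + 5.6023 = 6.6341 kWh/t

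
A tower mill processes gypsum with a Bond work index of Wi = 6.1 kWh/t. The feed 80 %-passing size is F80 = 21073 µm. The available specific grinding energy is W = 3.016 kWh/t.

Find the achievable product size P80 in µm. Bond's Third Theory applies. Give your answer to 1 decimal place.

Bond: W = 10·Wi·(1/√P80 − 1/√F80)
⇒ 1/√P80 = W/(10·Wi) + 1/√F80
  = 3.0160/(10·6.1) + 1/√21073 = 0.049443 + 0.006889 = 0.056331
P80 = (1/0.056331)² = 17.7521² = 315.14 µm

P80 = 315.1 µm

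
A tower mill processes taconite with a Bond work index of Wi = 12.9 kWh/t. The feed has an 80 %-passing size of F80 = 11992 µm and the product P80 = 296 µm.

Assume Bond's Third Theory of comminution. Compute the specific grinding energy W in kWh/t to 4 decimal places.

W = 10 Wi / √P80 − 10 Wi / √F80
1/√296 = 0.058124;  1/√11992 = 0.009132
W = 10·12.9·(0.058124 − 0.009132) = 6.3200 kWh/t

W = 6.3200 kWh/t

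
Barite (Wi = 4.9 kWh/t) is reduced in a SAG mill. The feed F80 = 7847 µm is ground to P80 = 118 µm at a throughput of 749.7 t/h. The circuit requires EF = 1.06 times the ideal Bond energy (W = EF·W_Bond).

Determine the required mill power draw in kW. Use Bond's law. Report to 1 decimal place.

P = 3145.1 kW

W = 10·Wi·(P80^(-½) − F80^(-½))
W = 10·4.9·(1/√118 − 1/√7847) = 10·4.9·(0.080769) = 3.9577 kWh/t
W_actual = 1.06 × 3.9577 = 4.1951 kWh/t
Power = W × throughput = 4.1951 kWh/t × 749.7 t/h = 3145.1 kW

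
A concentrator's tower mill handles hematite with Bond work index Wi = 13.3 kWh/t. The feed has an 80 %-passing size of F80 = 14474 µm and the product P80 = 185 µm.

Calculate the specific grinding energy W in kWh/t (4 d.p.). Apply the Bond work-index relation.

W = 8.6729 kWh/t

W = 10·Wi·[P80^(−½) − F80^(−½)]
1/√185 = 0.073521;  1/√14474 = 0.008312
W = 10·13.3·(0.073521 − 0.008312) = 8.6729 kWh/t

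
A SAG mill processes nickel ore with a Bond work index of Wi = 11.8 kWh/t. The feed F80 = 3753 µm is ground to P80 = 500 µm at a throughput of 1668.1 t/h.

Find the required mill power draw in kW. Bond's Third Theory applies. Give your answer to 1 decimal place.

W = 10·Wi·[P80^(−½) − F80^(−½)]
W = 10·11.8·(1/√500 − 1/√3753) = 10·11.8·(0.028398) = 3.3510 kWh/t
P = W·T = 3.3510·1668.1 = 5589.7 kW

P = 5589.7 kW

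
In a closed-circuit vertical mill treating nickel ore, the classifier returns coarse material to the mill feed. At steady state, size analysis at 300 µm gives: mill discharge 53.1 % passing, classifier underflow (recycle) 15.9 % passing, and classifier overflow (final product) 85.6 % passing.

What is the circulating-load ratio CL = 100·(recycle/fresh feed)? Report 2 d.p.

Classifier node, passing 300 µm:
r = (o − d)/(d − u)
r = (85.6 − 53.1)/(53.1 − 15.9) = 32.5/37.2 = 0.8737
CL = 100·r = 87.37 %

CL = 87.37 %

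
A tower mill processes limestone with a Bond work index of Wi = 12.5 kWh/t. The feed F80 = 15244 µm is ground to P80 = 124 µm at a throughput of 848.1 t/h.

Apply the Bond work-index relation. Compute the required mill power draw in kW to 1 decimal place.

P = 8661.6 kW

W = 10·Wi·(P80^(-½) − F80^(-½))
W = 10·12.5·(1/√124 − 1/√15244) = 10·12.5·(0.081703) = 10.2129 kWh/t
Mill draw = 10.2129 × 848.1 = 8661.6 kW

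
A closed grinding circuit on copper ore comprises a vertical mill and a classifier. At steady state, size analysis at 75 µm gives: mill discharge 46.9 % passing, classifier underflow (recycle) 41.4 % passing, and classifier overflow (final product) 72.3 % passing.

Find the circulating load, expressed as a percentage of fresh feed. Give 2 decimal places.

CL = 461.82 %

Two-product formula at 75 µm:
(1+r)·d = r·u + o ⇒ r = (o−d)/(d−u)
r = (72.3 − 46.9)/(46.9 − 41.4) = 25.4/5.5 = 4.6182
CL = 100·r = 461.82 %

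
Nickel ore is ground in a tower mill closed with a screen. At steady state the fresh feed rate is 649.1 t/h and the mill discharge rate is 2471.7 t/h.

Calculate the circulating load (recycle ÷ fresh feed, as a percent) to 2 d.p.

CL = 280.79 %

M = F + R at steady state, so:
R = M − F = 2471.7 − 649.1 = 1822.6 t/h
CL = 100·R/F = 100·1822.6/649.1 = 280.79 %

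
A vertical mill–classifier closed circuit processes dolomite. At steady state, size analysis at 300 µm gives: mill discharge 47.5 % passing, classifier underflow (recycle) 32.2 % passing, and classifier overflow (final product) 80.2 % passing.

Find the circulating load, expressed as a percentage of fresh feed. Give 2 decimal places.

CL = 213.73 %

Let r = R/F. Size balance at 300 µm:
r = (o − d)/(d − u)
r = (80.2 − 47.5)/(47.5 − 32.2) = 32.7/15.3 = 2.1373
CL = 100·r = 213.73 %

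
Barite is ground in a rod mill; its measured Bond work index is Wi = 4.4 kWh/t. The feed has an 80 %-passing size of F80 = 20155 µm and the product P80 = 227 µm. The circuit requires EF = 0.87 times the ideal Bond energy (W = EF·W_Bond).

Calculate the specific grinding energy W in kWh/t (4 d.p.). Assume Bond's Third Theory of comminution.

W = 10 Wi / √P80 − 10 Wi / √F80
1/√227 = 0.066372;  1/√20155 = 0.007044
W = 10·4.4·(0.066372 − 0.007044) = 2.6105 kWh/t
Corrected W = EF·W_Bond = 0.87·2.6105 = 2.2711 kWh/t

W = 2.2711 kWh/t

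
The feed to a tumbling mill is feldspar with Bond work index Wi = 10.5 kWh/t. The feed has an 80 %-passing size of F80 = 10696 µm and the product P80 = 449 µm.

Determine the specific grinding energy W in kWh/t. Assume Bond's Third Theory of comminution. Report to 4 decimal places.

W = 10·Wi·(P80^(-½) − F80^(-½))
1/√449 = 0.047193;  1/√10696 = 0.009669
W = 10·10.5·(0.047193 − 0.009669) = 3.9400 kWh/t

W = 3.9400 kWh/t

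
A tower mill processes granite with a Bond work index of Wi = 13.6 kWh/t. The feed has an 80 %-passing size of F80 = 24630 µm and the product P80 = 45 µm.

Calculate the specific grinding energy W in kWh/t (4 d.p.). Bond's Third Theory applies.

Bond: W = 10·Wi·(1/√P80 − 1/√F80)
1/√45 = 0.149071;  1/√24630 = 0.006372
W = 10·13.6·(0.149071 − 0.006372) = 19.4071 kWh/t

W = 19.4071 kWh/t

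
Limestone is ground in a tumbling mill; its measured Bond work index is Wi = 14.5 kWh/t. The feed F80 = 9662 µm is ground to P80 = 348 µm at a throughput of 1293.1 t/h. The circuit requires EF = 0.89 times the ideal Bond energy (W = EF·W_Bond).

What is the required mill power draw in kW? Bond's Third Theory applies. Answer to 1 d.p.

W = 10 Wi / √P80 − 10 Wi / √F80
W = 10·14.5·(1/√348 − 1/√9662) = 10·14.5·(0.043432) = 6.2977 kWh/t
Corrected W = EF·W_Bond = 0.89·6.2977 = 5.6049 kWh/t
Mill draw = 5.6049 × 1293.1 = 7247.7 kW

P = 7247.7 kW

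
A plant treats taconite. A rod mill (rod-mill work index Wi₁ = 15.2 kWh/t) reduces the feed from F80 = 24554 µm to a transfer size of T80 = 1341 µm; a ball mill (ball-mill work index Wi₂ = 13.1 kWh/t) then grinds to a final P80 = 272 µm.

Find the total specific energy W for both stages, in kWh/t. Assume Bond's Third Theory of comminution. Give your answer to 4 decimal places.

W = 10 Wi / √P80 − 10 Wi / √F80
Stage 1 (24554→1341 µm, Wi₁=15.2): W₁ = 10·15.2·(0.027308 − 0.006382) = 3.1808 kWh/t
Stage 2 (1341→272 µm, Wi₂=13.1): W₂ = 10·13.1·(0.060634 − 0.027308) = 4.3657 kWh/t
W = W₁ + W₂ = 3.1808 + 4.3657 = 7.5465 kWh/t

W = 7.5465 kWh/t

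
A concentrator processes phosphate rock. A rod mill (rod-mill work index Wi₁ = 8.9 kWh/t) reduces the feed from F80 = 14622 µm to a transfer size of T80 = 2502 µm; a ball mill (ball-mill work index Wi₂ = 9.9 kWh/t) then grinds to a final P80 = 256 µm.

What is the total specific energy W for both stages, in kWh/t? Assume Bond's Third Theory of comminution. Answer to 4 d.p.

W = 10 Wi / √P80 − 10 Wi / √F80
Stage 1 (14622→2502 µm, Wi₁=8.9): W₁ = 10·8.9·(0.019992 − 0.008270) = 1.0433 kWh/t
Stage 2 (2502→256 µm, Wi₂=9.9): W₂ = 10·9.9·(0.062500 − 0.019992) = 4.2083 kWh/t
W = W₁ + W₂ = 1.0433 + 4.2083 = 5.2516 kWh/t

W = 5.2516 kWh/t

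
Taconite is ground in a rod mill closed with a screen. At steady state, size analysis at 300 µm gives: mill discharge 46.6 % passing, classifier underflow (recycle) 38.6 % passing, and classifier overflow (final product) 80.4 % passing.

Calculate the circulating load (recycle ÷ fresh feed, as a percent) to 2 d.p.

Let r = R/F. Size balance at 300 µm:
(1+r)·d = r·u + o ⇒ r = (o−d)/(d−u)
r = (80.4 − 46.6)/(46.6 − 38.6) = 33.8/8.0 = 4.2250
CL = 100·r = 422.50 %

CL = 422.50 %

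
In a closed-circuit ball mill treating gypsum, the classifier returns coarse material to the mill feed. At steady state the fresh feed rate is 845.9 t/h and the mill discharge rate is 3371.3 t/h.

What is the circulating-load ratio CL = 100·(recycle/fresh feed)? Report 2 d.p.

Steady state: M = F + R.
R = M − F = 3371.3 − 845.9 = 2525.4 t/h
CL = 100·R/F = 100·2525.4/845.9 = 298.55 %

CL = 298.55 %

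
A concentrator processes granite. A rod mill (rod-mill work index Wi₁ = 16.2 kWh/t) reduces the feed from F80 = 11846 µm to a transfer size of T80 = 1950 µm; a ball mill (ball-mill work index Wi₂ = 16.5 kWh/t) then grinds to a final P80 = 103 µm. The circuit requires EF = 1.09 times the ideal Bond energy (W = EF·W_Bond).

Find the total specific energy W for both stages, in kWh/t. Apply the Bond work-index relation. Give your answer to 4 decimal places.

W = 10 Wi (1/√P80 − 1/√F80)  [Bond]
Stage 1 (11846→1950 µm, Wi₁=16.2): W₁ = 10·16.2·(0.022646 − 0.009188) = 2.1801 kWh/t
Stage 2 (1950→103 µm, Wi₂=16.5): W₂ = 10·16.5·(0.098533 − 0.022646) = 12.5214 kWh/t
W = W₁ + W₂ = 2.1801 + 12.5214 = 14.7016 kWh/t
With EF = 1.09: W = 14.7016·1.09 = 16.0247 kWh/t

W = 16.0247 kWh/t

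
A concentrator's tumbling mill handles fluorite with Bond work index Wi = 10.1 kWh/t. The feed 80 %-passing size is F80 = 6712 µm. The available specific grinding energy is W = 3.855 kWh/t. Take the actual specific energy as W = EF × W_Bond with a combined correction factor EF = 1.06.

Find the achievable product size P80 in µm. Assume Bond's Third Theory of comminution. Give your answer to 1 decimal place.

W = 10 Wi (P80^-0.5 − F80^-0.5)
W_Bond = W / EF = 3.855 / 1.06 = 3.6368 kWh/t
⇒ 1/√P80 = W_Bond/(10 Wi) + 1/√F80
  = 3.6368/(10·10.1) + 1/√6712 = 0.036008 + 0.012206 = 0.048214
P80 = (1/0.048214)² = 20.7409² = 430.19 µm

P80 = 430.2 µm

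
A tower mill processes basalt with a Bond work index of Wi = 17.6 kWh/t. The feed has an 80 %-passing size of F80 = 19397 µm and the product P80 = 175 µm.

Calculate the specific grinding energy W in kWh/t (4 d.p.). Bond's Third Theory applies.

W = 12.0406 kWh/t

W_Bond = 10·Wi·(1/√P₈₀ − 1/√F₈₀)
1/√175 = 0.075593;  1/√19397 = 0.007180
W = 10·17.6·(0.075593 − 0.007180) = 12.0406 kWh/t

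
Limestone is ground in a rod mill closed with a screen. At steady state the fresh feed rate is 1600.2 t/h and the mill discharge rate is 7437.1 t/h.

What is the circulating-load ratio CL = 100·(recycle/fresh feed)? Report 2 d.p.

Discharge = new feed + return, hence
R = M − F = 7437.1 − 1600.2 = 5836.9 t/h
CL = 100·R/F = 100·5836.9/1600.2 = 364.76 %

CL = 364.76 %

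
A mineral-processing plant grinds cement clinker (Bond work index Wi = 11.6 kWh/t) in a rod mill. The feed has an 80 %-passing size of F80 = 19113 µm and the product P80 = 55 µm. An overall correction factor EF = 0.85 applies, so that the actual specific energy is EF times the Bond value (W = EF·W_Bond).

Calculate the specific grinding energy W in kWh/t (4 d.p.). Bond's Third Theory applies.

W = 12.5820 kWh/t

W = 10 Wi (1/√P80 − 1/√F80)  [Bond]
1/√55 = 0.134840;  1/√19113 = 0.007233
W = 10·11.6·(0.134840 − 0.007233) = 14.8024 kWh/t
W_actual = 0.85 × 14.8024 = 12.5820 kWh/t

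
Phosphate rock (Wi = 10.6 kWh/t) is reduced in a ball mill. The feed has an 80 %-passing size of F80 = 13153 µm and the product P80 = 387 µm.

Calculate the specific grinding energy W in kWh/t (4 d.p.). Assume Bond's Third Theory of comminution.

W = 10·Wi·[P80^(−½) − F80^(−½)]
1/√387 = 0.050833;  1/√13153 = 0.008719
W = 10·10.6·(0.050833 − 0.008719) = 4.4640 kWh/t

W = 4.4640 kWh/t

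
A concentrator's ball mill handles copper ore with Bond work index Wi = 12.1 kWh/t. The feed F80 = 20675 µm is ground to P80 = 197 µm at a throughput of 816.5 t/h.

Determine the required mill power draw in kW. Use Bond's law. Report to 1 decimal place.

P = 6351.9 kW

Bond:  W = 10 Wi (1/√P − 1/√F)
W = 10·12.1·(1/√197 − 1/√20675) = 10·12.1·(0.064292) = 7.7794 kWh/t
P_mill = W·ṁ = 7.7794·816.5 = 6351.9 kW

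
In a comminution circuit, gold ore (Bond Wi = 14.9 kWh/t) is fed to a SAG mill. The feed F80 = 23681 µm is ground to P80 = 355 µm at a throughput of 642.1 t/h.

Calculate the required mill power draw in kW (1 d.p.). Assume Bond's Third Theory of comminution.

Bond: W = 10·Wi·(1/√P80 − 1/√F80)
W = 10·14.9·(1/√355 − 1/√23681) = 10·14.9·(0.046576) = 6.9399 kWh/t
P = W·T = 6.9399·642.1 = 4456.1 kW

P = 4456.1 kW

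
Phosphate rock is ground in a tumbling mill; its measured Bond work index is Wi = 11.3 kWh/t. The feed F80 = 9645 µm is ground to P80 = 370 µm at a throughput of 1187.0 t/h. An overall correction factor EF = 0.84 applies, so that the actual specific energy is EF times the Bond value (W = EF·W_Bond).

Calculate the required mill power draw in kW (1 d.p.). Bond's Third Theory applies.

P = 4710.2 kW

W = 10·Wi·(P80^(-½) − F80^(-½))
W = 10·11.3·(1/√370 − 1/√9645) = 10·11.3·(0.041805) = 4.7240 kWh/t
With EF = 0.84: W = 4.7240·0.84 = 3.9681 kWh/t
Power = W × throughput = 3.9681 kWh/t × 1187.0 t/h = 4710.2 kW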